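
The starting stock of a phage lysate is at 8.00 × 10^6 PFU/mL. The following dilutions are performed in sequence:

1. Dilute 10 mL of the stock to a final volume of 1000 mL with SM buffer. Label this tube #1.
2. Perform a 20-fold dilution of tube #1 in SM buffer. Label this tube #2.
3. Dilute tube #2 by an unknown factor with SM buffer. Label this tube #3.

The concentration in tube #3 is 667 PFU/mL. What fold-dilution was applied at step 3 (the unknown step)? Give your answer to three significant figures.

6.00-fold

Step 1: 10 mL brought to 1000 mL → factor 1000/10 = 100
Step 2: 20-fold → factor 20
Step 3: unknown factor x
Product of known-step factors = 2000
Overall factor = 8.00 × 10^6 PFU/mL / (667 PFU/mL) = 11994
x = 11994 / 2000 = 6.00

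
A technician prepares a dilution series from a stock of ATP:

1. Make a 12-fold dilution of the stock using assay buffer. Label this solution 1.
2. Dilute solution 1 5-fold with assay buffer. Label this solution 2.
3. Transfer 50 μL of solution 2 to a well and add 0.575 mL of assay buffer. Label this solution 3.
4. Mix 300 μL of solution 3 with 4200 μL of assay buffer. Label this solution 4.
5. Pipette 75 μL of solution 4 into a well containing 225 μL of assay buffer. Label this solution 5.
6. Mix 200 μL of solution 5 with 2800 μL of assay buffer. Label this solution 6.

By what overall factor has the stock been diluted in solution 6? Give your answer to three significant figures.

Step 1: 12-fold → factor 12
Step 2: 5-fold → factor 5
Step 3: 50 μL + 0.575 mL = 625 μL total → factor 625/50 = 12.5
Step 4: 300 μL + 4200 μL = 4500 μL total → factor 4500/300 = 15
Step 5: 75 μL + 225 μL = 300 μL total → factor 300/75 = 4
Step 6: 200 μL + 2800 μL = 3000 μL total → factor 3000/200 = 15
Overall dilution factor = 12 × 5 × 12.5 × 15 × 4 × 15 = 6.75 × 10^5

6.75 × 10^5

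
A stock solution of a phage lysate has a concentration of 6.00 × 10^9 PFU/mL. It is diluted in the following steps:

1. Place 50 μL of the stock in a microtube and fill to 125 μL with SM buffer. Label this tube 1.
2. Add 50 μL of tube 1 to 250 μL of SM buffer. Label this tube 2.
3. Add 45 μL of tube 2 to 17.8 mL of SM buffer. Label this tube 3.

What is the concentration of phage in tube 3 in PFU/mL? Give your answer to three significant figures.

1.01 × 10^6 PFU/mL

Step 1: 50 μL brought to 125 μL → factor 125/50 = 2.5
Step 2: 50 μL + 250 μL = 300 μL total → factor 300/50 = 6
Step 3: 45 μL + 17.8 mL = 17845 μL total → factor 17845/45 = 396.56
Overall dilution factor = 2.5 × 6 × 396.56 = 5948.3
Final = 6.00 × 10^9 PFU/mL / 5948.3 = 1.01 × 10^6 PFU/mL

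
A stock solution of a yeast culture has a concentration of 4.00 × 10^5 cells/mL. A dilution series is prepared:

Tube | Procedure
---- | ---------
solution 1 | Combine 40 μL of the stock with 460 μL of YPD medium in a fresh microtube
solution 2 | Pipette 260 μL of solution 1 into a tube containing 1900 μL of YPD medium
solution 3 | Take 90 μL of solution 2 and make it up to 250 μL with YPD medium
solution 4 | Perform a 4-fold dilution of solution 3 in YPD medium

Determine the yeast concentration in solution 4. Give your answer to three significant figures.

Step 1: 40 μL + 460 μL = 500 μL total → factor 500/40 = 12.5
Step 2: 260 μL + 1900 μL = 2160 μL total → factor 2160/260 = 8.3077
Step 3: 90 μL brought to 250 μL → factor 250/90 = 2.7778
Step 4: 4-fold → factor 4
Overall dilution factor = 12.5 × 8.3077 × 2.7778 × 4 = 1153.8
Final = 4.00 × 10^5 cells/mL / 1153.8 = 347 cells/mL

347 cells/mL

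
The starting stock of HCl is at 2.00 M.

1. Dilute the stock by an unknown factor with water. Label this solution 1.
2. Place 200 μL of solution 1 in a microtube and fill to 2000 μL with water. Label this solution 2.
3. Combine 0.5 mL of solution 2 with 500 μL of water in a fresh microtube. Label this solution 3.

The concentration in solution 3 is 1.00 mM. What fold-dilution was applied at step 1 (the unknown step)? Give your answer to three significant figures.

100-fold

Step 1: unknown factor x
Step 2: 200 μL brought to 2000 μL → factor 2000/200 = 10
Step 3: 0.5 mL + 500 μL = 1 mL total → factor 1/0.5 = 2
Product of known-step factors = 20
Overall factor = 2.00 M / (1.00 mM) = 2000
x = 2000 / 20 = 100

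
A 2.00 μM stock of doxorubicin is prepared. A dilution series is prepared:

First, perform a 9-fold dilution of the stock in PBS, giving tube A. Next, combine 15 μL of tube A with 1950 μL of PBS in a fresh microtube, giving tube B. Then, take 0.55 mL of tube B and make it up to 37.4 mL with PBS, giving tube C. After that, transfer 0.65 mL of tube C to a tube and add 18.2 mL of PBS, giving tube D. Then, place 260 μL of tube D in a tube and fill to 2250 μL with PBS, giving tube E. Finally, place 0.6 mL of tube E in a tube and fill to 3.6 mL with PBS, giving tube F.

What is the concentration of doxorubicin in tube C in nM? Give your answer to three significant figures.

0.0249 nM

Step 1: 9-fold → factor 9
Step 2: 15 μL + 1950 μL = 1965 μL total → factor 1965/15 = 131
Step 3: 0.55 mL brought to 37.4 mL → factor 37.4/0.55 = 68
Dilution factor through tube C = 9 × 131 × 68 = 80172
[tube C] = 2.00 μM / 80172 = 2.495 × 10^-5 μM = 0.0249 nM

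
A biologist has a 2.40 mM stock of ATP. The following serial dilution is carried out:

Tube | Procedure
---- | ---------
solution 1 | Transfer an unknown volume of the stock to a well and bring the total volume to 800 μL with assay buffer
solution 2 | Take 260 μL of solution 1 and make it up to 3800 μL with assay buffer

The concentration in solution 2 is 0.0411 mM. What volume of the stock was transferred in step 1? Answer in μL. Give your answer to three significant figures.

Step 1: v brought to 800 μL → factor = 800 μL/v
Step 2: 260 μL brought to 3800 μL → factor 3800/260 = 14.615
Product of known-step factors = 14.615
Overall factor = 2.40 mM / (0.0411 mM) = 58.394
Step-1 factor = 58.394 / 14.615 = 3.9954
v = 800 μL / 3.9954 = 200 μL

200 μL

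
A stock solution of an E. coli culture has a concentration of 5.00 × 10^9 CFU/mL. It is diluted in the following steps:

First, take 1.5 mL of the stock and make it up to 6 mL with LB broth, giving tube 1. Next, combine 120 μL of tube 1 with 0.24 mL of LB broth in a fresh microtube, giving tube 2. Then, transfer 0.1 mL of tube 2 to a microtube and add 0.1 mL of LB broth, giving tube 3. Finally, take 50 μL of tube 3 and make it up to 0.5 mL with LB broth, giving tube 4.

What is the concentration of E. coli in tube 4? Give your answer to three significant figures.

Step 1: 1.5 mL brought to 6 mL → factor 6/1.5 = 4
Step 2: 120 μL + 0.24 mL = 360 μL total → factor 360/120 = 3
Step 3: 0.1 mL + 0.1 mL = 0.2 mL total → factor 0.2/0.1 = 2
Step 4: 50 μL brought to 0.5 mL → factor 500/50 = 10
Overall dilution factor = 4 × 3 × 2 × 10 = 240
Final = 5.00 × 10^9 CFU/mL / 240 = 2.08 × 10^7 CFU/mL

2.08 × 10^7 CFU/mL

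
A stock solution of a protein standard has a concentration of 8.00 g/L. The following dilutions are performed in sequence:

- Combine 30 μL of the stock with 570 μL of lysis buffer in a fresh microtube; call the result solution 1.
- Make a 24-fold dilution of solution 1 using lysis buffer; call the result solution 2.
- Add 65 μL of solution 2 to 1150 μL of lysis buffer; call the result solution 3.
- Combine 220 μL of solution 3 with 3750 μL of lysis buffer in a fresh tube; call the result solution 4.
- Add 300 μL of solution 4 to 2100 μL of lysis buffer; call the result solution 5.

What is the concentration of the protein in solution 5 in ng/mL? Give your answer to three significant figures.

6.18 ng/mL

Step 1: 30 μL + 570 μL = 600 μL total → factor 600/30 = 20
Step 2: 24-fold → factor 24
Step 3: 65 μL + 1150 μL = 1215 μL total → factor 1215/65 = 18.692
Step 4: 220 μL + 3750 μL = 3970 μL total → factor 3970/220 = 18.045
Step 5: 300 μL + 2100 μL = 2400 μL total → factor 2400/300 = 8
Overall dilution factor = 20 × 24 × 18.692 × 18.045 × 8 = 1.2953 × 10^6
Final = 8.00 g/L / 1.2953 × 10^6 = 6.176 × 10^-6 g/L = 6.18 ng/mL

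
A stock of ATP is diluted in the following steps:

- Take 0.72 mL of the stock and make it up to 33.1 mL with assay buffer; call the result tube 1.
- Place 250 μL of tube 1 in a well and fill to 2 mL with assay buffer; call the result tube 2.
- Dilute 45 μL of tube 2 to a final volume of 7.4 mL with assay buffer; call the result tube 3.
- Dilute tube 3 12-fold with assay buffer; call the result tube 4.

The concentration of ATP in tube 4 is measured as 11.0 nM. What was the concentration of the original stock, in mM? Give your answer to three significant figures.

7.98 mM

Step 1: 0.72 mL brought to 33.1 mL → factor 33.1/0.72 = 45.972
Step 2: 250 μL brought to 2 mL → factor 2000/250 = 8
Step 3: 45 μL brought to 7.4 mL → factor 7400/45 = 164.44
Step 4: 12-fold → factor 12
Overall dilution factor = 45.972 × 8 × 164.44 × 12 = 7.2575 × 10^5
Stock = 11.0 nM × 7.2575 × 10^5 = 7.983 × 10^6 nM = 7.98 mM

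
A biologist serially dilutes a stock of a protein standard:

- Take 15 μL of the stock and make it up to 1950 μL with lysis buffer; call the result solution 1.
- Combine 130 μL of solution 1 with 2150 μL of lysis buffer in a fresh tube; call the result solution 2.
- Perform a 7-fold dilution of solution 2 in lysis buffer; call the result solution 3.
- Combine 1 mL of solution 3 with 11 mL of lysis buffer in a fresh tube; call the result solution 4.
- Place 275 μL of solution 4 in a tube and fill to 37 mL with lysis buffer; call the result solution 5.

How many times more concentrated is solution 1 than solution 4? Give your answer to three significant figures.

1.47 × 10^3

Step 1: 15 μL brought to 1950 μL → factor 1950/15 = 130
Step 2: 130 μL + 2150 μL = 2280 μL total → factor 2280/130 = 17.538
Step 3: 7-fold → factor 7
Step 4: 1 mL + 11 mL = 12 mL total → factor 12/1 = 12
Dilution factor to solution 1 = 130; to solution 4 = 1.9152 × 10^5
[solution 1]/[solution 4] = (factor to solution 4)/(factor to solution 1) = 1.9152 × 10^5/130 = 1.47 × 10^3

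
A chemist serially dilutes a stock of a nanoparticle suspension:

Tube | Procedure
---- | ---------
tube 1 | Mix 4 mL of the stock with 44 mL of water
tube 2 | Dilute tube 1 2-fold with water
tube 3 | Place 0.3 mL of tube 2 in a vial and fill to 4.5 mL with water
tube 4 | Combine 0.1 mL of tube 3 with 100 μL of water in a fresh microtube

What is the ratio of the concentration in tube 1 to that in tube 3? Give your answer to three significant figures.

30.0

Step 1: 4 mL + 44 mL = 48 mL total → factor 48/4 = 12
Step 2: 2-fold → factor 2
Step 3: 0.3 mL brought to 4.5 mL → factor 4.5/0.3 = 15
Dilution factor to tube 1 = 12; to tube 3 = 360
[tube 1]/[tube 3] = (factor to tube 3)/(factor to tube 1) = 360/12 = 30.0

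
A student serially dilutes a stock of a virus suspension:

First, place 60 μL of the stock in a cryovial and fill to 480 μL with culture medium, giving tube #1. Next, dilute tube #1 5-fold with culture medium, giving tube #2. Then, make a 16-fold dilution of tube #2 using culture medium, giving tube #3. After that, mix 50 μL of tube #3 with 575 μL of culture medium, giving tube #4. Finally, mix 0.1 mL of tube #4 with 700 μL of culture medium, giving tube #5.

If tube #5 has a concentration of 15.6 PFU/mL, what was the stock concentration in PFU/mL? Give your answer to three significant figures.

9.98 × 10^5 PFU/mL

Step 1: 60 μL brought to 480 μL → factor 480/60 = 8
Step 2: 5-fold → factor 5
Step 3: 16-fold → factor 16
Step 4: 50 μL + 575 μL = 625 μL total → factor 625/50 = 12.5
Step 5: 0.1 mL + 700 μL = 0.8 mL total → factor 0.8/0.1 = 8
Overall dilution factor = 8 × 5 × 16 × 12.5 × 8 = 64000
Stock = 15.6 PFU/mL × 64000 = 9.98 × 10^5 PFU/mL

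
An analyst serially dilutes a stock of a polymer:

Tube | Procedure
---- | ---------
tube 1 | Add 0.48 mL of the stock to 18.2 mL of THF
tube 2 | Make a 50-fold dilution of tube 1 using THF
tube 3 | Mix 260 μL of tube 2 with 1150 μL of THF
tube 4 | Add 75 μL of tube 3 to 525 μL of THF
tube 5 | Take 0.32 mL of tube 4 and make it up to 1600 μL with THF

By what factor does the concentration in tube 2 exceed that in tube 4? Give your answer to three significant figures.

Step 1: 0.48 mL + 18.2 mL = 18.68 mL total → factor 18.68/0.48 = 38.917
Step 2: 50-fold → factor 50
Step 3: 260 μL + 1150 μL = 1410 μL total → factor 1410/260 = 5.4231
Step 4: 75 μL + 525 μL = 600 μL total → factor 600/75 = 8
Dilution factor to tube 2 = 1945.8; to tube 4 = 84419
[tube 2]/[tube 4] = (factor to tube 4)/(factor to tube 2) = 84419/1945.8 = 43.4

43.4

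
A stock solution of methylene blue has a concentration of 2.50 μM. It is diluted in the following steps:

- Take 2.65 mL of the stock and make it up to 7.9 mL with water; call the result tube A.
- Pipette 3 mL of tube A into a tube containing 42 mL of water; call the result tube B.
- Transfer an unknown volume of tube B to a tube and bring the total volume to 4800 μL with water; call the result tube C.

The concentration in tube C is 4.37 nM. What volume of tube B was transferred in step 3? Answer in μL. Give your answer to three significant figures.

375 μL

Step 1: 2.65 mL brought to 7.9 mL → factor 7.9/2.65 = 2.9811
Step 2: 3 mL + 42 mL = 45 mL total → factor 45/3 = 15
Step 3: v brought to 4800 μL → factor = 4800 μL/v
Product of known-step factors = 44.717
Overall factor = 2.50 μM / (4.37 nM) = 572.08
Step-3 factor = 572.08 / 44.717 = 12.793
v = 4800 μL / 12.793 = 375 μL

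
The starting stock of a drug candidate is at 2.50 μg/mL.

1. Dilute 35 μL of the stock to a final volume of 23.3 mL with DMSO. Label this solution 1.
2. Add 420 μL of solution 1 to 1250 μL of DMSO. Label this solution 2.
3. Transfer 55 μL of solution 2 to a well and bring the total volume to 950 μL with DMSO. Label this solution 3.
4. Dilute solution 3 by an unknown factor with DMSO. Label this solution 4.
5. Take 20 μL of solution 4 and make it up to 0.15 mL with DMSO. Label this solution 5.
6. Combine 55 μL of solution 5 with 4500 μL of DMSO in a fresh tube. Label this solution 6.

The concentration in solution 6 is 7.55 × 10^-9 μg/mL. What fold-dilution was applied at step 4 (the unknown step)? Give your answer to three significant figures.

Step 1: 35 μL brought to 23.3 mL → factor 23300/35 = 665.71
Step 2: 420 μL + 1250 μL = 1670 μL total → factor 1670/420 = 3.9762
Step 3: 55 μL brought to 950 μL → factor 950/55 = 17.273
Step 4: unknown factor x
Step 5: 20 μL brought to 0.15 mL → factor 150/20 = 7.5
Step 6: 55 μL + 4500 μL = 4555 μL total → factor 4555/55 = 82.818
Product of known-step factors = 2.8399 × 10^7
Overall factor = 2.50 μg/mL / (7.55 × 10^-9 μg/mL) = 3.3113 × 10^8
x = 3.3113 × 10^8 / 2.8399 × 10^7 = 11.7

11.7-fold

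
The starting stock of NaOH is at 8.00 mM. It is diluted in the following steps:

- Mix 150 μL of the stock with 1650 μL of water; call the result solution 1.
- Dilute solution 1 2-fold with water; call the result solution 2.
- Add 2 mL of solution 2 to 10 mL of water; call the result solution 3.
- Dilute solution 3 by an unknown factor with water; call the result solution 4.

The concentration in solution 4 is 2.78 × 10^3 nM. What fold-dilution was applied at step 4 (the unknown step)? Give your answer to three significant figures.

20.0-fold

Step 1: 150 μL + 1650 μL = 1800 μL total → factor 1800/150 = 12
Step 2: 2-fold → factor 2
Step 3: 2 mL + 10 mL = 12 mL total → factor 12/2 = 6
Step 4: unknown factor x
Product of known-step factors = 144
Overall factor = 8.00 mM / (2.78 × 10^3 nM) = 2877.7
x = 2877.7 / 144 = 20.0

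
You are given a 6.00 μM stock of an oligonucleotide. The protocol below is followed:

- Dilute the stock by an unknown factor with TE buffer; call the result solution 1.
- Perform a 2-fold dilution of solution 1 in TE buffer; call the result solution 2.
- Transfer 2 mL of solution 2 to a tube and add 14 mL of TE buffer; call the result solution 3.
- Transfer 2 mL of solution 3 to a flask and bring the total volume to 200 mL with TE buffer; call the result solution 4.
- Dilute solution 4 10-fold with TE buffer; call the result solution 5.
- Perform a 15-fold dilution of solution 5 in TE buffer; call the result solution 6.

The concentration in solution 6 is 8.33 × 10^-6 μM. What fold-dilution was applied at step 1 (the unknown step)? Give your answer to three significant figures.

Step 1: unknown factor x
Step 2: 2-fold → factor 2
Step 3: 2 mL + 14 mL = 16 mL total → factor 16/2 = 8
Step 4: 2 mL brought to 200 mL → factor 200/2 = 100
Step 5: 10-fold → factor 10
Step 6: 15-fold → factor 15
Product of known-step factors = 2.4 × 10^5
Overall factor = 6.00 μM / (8.33 × 10^-6 μM) = 7.2029 × 10^5
x = 7.2029 × 10^5 / 2.4 × 10^5 = 3.00

3.00-fold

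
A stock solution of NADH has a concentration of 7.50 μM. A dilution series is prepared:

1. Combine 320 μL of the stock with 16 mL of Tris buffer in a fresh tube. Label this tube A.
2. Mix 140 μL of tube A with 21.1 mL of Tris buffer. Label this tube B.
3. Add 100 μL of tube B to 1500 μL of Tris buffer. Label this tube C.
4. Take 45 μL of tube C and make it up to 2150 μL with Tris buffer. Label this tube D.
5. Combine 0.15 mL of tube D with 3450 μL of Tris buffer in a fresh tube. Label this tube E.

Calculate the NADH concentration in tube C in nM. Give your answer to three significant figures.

0.0606 nM

Step 1: 320 μL + 16 mL = 16320 μL total → factor 16320/320 = 51
Step 2: 140 μL + 21.1 mL = 21240 μL total → factor 21240/140 = 151.71
Step 3: 100 μL + 1500 μL = 1600 μL total → factor 1600/100 = 16
Dilution factor through tube C = 51 × 151.71 × 16 = 1.238 × 10^5
[tube C] = 7.50 μM / 1.238 × 10^5 = 6.058 × 10^-5 μM = 0.0606 nM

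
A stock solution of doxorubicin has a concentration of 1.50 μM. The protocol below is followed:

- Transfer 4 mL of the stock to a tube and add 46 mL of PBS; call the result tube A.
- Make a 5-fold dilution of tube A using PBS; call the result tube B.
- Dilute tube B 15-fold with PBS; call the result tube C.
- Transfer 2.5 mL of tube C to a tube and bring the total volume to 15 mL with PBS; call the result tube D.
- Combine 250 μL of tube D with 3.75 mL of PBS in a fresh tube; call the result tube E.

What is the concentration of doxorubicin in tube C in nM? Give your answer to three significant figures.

Step 1: 4 mL + 46 mL = 50 mL total → factor 50/4 = 12.5
Step 2: 5-fold → factor 5
Step 3: 15-fold → factor 15
Dilution factor through tube C = 12.5 × 5 × 15 = 937.5
[tube C] = 1.50 μM / 937.5 = 0.001600 μM = 1.60 nM

1.60 nM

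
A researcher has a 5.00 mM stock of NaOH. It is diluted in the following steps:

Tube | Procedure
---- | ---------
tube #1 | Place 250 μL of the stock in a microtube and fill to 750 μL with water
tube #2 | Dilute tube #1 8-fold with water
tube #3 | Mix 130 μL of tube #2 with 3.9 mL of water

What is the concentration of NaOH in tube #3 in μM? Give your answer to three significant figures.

Step 1: 250 μL brought to 750 μL → factor 750/250 = 3
Step 2: 8-fold → factor 8
Step 3: 130 μL + 3.9 mL = 4030 μL total → factor 4030/130 = 31
Overall dilution factor = 3 × 8 × 31 = 744
Final = 5.00 mM / 744 = 0.006720 mM = 6.72 μM

6.72 μM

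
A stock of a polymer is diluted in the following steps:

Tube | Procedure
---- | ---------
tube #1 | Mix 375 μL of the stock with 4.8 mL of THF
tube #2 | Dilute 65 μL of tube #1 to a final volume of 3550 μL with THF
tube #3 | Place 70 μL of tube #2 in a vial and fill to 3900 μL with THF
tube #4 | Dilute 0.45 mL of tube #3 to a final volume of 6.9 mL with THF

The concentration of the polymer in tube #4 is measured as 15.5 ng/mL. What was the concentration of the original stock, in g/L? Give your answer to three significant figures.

9.98 g/L

Step 1: 375 μL + 4.8 mL = 5175 μL total → factor 5175/375 = 13.8
Step 2: 65 μL brought to 3550 μL → factor 3550/65 = 54.615
Step 3: 70 μL brought to 3900 μL → factor 3900/70 = 55.714
Step 4: 0.45 mL brought to 6.9 mL → factor 6.9/0.45 = 15.333
Overall dilution factor = 13.8 × 54.615 × 55.714 × 15.333 = 6.4387 × 10^5
Stock = 15.5 ng/mL × 6.4387 × 10^5 = 9.980 × 10^6 ng/mL = 9.98 g/L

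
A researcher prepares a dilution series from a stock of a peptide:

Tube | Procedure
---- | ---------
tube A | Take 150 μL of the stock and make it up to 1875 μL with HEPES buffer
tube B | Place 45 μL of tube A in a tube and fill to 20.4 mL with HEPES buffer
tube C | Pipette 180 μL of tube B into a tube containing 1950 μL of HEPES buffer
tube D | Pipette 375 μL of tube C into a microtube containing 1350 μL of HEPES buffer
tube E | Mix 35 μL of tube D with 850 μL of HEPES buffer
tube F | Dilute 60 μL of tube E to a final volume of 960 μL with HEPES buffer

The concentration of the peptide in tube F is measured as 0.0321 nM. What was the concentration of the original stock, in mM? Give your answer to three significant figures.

Step 1: 150 μL brought to 1875 μL → factor 1875/150 = 12.5
Step 2: 45 μL brought to 20.4 mL → factor 20400/45 = 453.33
Step 3: 180 μL + 1950 μL = 2130 μL total → factor 2130/180 = 11.833
Step 4: 375 μL + 1350 μL = 1725 μL total → factor 1725/375 = 4.6
Step 5: 35 μL + 850 μL = 885 μL total → factor 885/35 = 25.286
Step 6: 60 μL brought to 960 μL → factor 960/60 = 16
Overall dilution factor = 12.5 × 453.33 × 11.833 × 4.6 × 25.286 × 16 = 1.2479 × 10^8
Stock = 0.0321 nM × 1.2479 × 10^8 = 4.006 × 10^6 nM = 4.01 mM

4.01 mM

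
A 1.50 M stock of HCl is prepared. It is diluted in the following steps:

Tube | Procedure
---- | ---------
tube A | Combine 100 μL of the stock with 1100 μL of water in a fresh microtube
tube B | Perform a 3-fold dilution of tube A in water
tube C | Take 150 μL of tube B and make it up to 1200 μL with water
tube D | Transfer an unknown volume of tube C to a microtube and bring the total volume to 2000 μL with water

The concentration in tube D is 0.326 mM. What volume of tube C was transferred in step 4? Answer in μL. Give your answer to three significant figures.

Step 1: 100 μL + 1100 μL = 1200 μL total → factor 1200/100 = 12
Step 2: 3-fold → factor 3
Step 3: 150 μL brought to 1200 μL → factor 1200/150 = 8
Step 4: v brought to 2000 μL → factor = 2000 μL/v
Product of known-step factors = 288
Overall factor = 1.50 M / (0.326 mM) = 4601.2
Step-4 factor = 4601.2 / 288 = 15.976
v = 2000 μL / 15.976 = 125 μL

125 μL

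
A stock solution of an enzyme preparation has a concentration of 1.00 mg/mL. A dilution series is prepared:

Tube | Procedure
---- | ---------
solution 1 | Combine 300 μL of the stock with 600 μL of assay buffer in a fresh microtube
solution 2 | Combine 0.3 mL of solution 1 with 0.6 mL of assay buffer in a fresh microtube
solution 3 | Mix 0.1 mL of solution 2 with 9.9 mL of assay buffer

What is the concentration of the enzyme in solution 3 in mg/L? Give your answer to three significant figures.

Step 1: 300 μL + 600 μL = 900 μL total → factor 900/300 = 3
Step 2: 0.3 mL + 0.6 mL = 0.9 mL total → factor 0.9/0.3 = 3
Step 3: 0.1 mL + 9.9 mL = 10 mL total → factor 10/0.1 = 100
Overall dilution factor = 3 × 3 × 100 = 900
Final = 1.00 mg/mL / 900 = 0.001111 mg/mL = 1.11 mg/L

1.11 mg/L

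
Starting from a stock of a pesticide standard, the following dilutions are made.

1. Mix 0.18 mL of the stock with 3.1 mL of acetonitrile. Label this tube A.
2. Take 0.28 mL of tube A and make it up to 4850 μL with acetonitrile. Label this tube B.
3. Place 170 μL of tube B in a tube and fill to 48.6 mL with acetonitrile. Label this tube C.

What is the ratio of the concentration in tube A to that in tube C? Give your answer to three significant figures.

Step 1: 0.18 mL + 3.1 mL = 3.28 mL total → factor 3.28/0.18 = 18.222
Step 2: 0.28 mL brought to 4850 μL → factor 4.85/0.28 = 17.321
Step 3: 170 μL brought to 48.6 mL → factor 48600/170 = 285.88
Dilution factor to tube A = 18.222; to tube C = 90234
[tube A]/[tube C] = (factor to tube C)/(factor to tube A) = 90234/18.222 = 4.95 × 10^3

4.95 × 10^3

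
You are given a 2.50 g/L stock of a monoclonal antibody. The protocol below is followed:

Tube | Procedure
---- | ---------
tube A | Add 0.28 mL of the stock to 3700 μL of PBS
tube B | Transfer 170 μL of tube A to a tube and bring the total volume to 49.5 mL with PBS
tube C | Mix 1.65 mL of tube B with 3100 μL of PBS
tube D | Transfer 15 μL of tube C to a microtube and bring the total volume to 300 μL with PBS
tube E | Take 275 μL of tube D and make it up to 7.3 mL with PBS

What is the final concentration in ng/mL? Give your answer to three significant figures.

0.395 ng/mL

Step 1: 0.28 mL + 3700 μL = 3.98 mL total → factor 3.98/0.28 = 14.214
Step 2: 170 μL brought to 49.5 mL → factor 49500/170 = 291.18
Step 3: 1.65 mL + 3100 μL = 4.75 mL total → factor 4.75/1.65 = 2.8788
Step 4: 15 μL brought to 300 μL → factor 300/15 = 20
Step 5: 275 μL brought to 7.3 mL → factor 7300/275 = 26.545
Overall dilution factor = 14.214 × 291.18 × 2.8788 × 20 × 26.545 = 6.3257 × 10^6
Final = 2.50 g/L / 6.3257 × 10^6 = 3.952 × 10^-7 g/L = 0.395 ng/mL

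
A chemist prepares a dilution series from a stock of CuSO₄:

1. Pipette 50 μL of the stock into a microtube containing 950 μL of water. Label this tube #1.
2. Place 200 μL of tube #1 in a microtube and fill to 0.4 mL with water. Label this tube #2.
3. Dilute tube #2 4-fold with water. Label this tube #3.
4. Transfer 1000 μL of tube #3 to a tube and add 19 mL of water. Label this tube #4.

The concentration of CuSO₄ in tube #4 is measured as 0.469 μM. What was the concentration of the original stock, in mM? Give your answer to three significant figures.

1.50 mM

Step 1: 50 μL + 950 μL = 1000 μL total → factor 1000/50 = 20
Step 2: 200 μL brought to 0.4 mL → factor 400/200 = 2
Step 3: 4-fold → factor 4
Step 4: 1000 μL + 19 mL = 20000 μL total → factor 20000/1000 = 20
Overall dilution factor = 20 × 2 × 4 × 20 = 3200
Stock = 0.469 μM × 3200 = 1501 μM = 1.50 mM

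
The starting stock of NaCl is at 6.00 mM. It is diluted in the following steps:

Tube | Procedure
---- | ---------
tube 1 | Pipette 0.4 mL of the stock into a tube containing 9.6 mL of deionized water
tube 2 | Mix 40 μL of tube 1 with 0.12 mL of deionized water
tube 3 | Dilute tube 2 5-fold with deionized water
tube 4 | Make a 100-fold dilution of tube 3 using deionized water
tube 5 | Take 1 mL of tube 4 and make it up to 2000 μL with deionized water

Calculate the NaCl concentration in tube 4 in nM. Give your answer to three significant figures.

Step 1: 0.4 mL + 9.6 mL = 10 mL total → factor 10/0.4 = 25
Step 2: 40 μL + 0.12 mL = 160 μL total → factor 160/40 = 4
Step 3: 5-fold → factor 5
Step 4: 100-fold → factor 100
Dilution factor through tube 4 = 25 × 4 × 5 × 100 = 50000
[tube 4] = 6.00 mM / 50000 = 0.0001200 mM = 120 nM

120 nM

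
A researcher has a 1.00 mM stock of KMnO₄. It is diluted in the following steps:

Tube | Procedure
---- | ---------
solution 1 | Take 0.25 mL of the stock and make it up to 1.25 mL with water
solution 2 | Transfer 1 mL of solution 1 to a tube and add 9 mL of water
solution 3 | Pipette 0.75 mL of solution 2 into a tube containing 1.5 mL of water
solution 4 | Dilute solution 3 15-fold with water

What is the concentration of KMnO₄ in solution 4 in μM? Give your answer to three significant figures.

Step 1: 0.25 mL brought to 1.25 mL → factor 1.25/0.25 = 5
Step 2: 1 mL + 9 mL = 10 mL total → factor 10/1 = 10
Step 3: 0.75 mL + 1.5 mL = 2.25 mL total → factor 2.25/0.75 = 3
Step 4: 15-fold → factor 15
Overall dilution factor = 5 × 10 × 3 × 15 = 2250
Final = 1.00 mM / 2250 = 0.0004444 mM = 0.444 μM

0.444 μM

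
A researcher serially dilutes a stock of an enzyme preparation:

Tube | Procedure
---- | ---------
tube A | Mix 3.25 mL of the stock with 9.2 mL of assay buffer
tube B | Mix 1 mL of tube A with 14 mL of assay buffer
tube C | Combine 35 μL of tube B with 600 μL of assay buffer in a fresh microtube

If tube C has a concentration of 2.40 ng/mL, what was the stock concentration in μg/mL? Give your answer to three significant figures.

Step 1: 3.25 mL + 9.2 mL = 12.45 mL total → factor 12.45/3.25 = 3.8308
Step 2: 1 mL + 14 mL = 15 mL total → factor 15/1 = 15
Step 3: 35 μL + 600 μL = 635 μL total → factor 635/35 = 18.143
Overall dilution factor = 3.8308 × 15 × 18.143 = 1042.5
Stock = 2.40 ng/mL × 1042.5 = 2502 ng/mL = 2.50 μg/mL

2.50 μg/mL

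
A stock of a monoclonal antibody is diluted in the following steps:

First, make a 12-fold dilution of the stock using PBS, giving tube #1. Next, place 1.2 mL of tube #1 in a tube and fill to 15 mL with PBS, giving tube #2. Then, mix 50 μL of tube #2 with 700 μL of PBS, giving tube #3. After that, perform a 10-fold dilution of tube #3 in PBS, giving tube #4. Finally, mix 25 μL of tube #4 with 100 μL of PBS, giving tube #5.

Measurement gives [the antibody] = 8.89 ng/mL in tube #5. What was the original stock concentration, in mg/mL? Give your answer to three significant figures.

Step 1: 12-fold → factor 12
Step 2: 1.2 mL brought to 15 mL → factor 15/1.2 = 12.5
Step 3: 50 μL + 700 μL = 750 μL total → factor 750/50 = 15
Step 4: 10-fold → factor 10
Step 5: 25 μL + 100 μL = 125 μL total → factor 125/25 = 5
Overall dilution factor = 12 × 12.5 × 15 × 10 × 5 = 1.125 × 10^5
Stock = 8.89 ng/mL × 1.125 × 10^5 = 1.000 × 10^6 ng/mL = 1.00 mg/mL

1.00 mg/mL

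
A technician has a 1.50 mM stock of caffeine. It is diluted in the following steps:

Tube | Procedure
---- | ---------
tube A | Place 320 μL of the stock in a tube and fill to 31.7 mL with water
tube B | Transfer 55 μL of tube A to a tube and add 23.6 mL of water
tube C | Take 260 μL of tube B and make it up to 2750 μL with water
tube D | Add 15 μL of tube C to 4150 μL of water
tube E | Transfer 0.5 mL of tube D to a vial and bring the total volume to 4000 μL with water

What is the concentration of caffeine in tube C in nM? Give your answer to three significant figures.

Step 1: 320 μL brought to 31.7 mL → factor 31700/320 = 99.062
Step 2: 55 μL + 23.6 mL = 23655 μL total → factor 23655/55 = 430.09
Step 3: 260 μL brought to 2750 μL → factor 2750/260 = 10.577
Dilution factor through tube C = 99.062 × 430.09 × 10.577 = 4.5064 × 10^5
[tube C] = 1.50 mM / 4.5064 × 10^5 = 3.329 × 10^-6 mM = 3.33 nM

3.33 nM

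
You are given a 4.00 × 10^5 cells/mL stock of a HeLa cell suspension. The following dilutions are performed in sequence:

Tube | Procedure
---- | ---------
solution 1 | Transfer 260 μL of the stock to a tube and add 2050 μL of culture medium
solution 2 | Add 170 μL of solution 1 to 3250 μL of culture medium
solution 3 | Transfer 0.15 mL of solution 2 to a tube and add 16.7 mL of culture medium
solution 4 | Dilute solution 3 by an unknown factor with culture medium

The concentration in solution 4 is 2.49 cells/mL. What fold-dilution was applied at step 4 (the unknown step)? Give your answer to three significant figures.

Step 1: 260 μL + 2050 μL = 2310 μL total → factor 2310/260 = 8.8846
Step 2: 170 μL + 3250 μL = 3420 μL total → factor 3420/170 = 20.118
Step 3: 0.15 mL + 16.7 mL = 16.85 mL total → factor 16.85/0.15 = 112.33
Step 4: unknown factor x
Product of known-step factors = 20078
Overall factor = 4.00 × 10^5 cells/mL / (2.49 cells/mL) = 1.6064 × 10^5
x = 1.6064 × 10^5 / 20078 = 8.00

8.00-fold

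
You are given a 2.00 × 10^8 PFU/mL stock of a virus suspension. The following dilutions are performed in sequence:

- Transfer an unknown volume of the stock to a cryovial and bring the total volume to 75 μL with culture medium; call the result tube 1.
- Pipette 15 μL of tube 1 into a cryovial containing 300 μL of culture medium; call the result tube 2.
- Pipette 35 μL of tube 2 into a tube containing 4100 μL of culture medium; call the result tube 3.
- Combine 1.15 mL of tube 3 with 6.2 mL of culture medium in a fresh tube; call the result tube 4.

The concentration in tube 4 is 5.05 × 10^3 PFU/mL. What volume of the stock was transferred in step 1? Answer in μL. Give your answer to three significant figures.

Step 1: v brought to 75 μL → factor = 75 μL/v
Step 2: 15 μL + 300 μL = 315 μL total → factor 315/15 = 21
Step 3: 35 μL + 4100 μL = 4135 μL total → factor 4135/35 = 118.14
Step 4: 1.15 mL + 6.2 mL = 7.35 mL total → factor 7.35/1.15 = 6.3913
Product of known-step factors = 15857
Overall factor = 2.00 × 10^8 PFU/mL / (5.05 × 10^3 PFU/mL) = 39604
Step-1 factor = 39604 / 15857 = 2.4976
v = 75 μL / 2.4976 = 30.0 μL

30.0 μL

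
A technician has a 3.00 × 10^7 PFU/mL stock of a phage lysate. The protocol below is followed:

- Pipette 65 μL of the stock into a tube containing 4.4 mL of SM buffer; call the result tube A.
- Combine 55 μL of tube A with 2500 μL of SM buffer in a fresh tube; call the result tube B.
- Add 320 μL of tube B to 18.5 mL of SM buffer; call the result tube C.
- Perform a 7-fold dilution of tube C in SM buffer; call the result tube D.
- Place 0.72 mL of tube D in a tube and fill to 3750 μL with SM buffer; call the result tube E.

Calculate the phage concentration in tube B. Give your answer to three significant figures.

9.40 × 10^3 PFU/mL

Step 1: 65 μL + 4.4 mL = 4465 μL total → factor 4465/65 = 68.692
Step 2: 55 μL + 2500 μL = 2555 μL total → factor 2555/55 = 46.455
Dilution factor through tube B = 68.692 × 46.455 = 3191.1
[tube B] = 3.00 × 10^7 PFU/mL / 3191.1 = 9.40 × 10^3 PFU/mL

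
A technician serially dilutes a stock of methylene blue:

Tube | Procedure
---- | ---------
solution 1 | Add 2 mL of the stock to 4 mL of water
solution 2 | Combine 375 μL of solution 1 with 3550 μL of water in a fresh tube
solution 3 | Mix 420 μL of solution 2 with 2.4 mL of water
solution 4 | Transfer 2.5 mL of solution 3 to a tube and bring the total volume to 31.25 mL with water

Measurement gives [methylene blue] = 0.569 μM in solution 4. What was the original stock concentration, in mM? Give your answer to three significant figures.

Step 1: 2 mL + 4 mL = 6 mL total → factor 6/2 = 3
Step 2: 375 μL + 3550 μL = 3925 μL total → factor 3925/375 = 10.467
Step 3: 420 μL + 2.4 mL = 2820 μL total → factor 2820/420 = 6.7143
Step 4: 2.5 mL brought to 31.25 mL → factor 31.25/2.5 = 12.5
Overall dilution factor = 3 × 10.467 × 6.7143 × 12.5 = 2635.4
Stock = 0.569 μM × 2635.4 = 1500 μM = 1.50 mM

1.50 mM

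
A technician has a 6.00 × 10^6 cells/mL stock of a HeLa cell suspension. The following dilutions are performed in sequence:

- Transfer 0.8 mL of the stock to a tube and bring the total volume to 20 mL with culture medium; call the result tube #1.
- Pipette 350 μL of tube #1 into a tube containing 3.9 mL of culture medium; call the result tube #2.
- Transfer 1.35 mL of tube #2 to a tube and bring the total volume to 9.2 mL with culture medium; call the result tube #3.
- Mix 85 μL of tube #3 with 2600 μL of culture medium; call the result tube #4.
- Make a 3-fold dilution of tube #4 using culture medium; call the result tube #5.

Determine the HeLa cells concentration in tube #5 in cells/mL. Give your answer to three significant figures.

30.6 cells/mL

Step 1: 0.8 mL brought to 20 mL → factor 20/0.8 = 25
Step 2: 350 μL + 3.9 mL = 4250 μL total → factor 4250/350 = 12.143
Step 3: 1.35 mL brought to 9.2 mL → factor 9.2/1.35 = 6.8148
Step 4: 85 μL + 2600 μL = 2685 μL total → factor 2685/85 = 31.588
Step 5: 3-fold → factor 3
Overall dilution factor = 25 × 12.143 × 6.8148 × 31.588 × 3 = 1.9605 × 10^5
Final = 6.00 × 10^6 cells/mL / 1.9605 × 10^5 = 30.6 cells/mL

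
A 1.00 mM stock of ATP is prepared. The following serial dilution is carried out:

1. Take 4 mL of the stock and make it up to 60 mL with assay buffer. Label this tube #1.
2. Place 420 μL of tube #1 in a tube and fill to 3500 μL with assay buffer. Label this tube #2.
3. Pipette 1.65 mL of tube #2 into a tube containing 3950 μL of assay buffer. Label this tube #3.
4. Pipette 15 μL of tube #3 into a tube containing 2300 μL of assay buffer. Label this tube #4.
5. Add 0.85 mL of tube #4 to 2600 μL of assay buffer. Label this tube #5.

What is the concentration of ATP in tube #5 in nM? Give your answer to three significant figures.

Step 1: 4 mL brought to 60 mL → factor 60/4 = 15
Step 2: 420 μL brought to 3500 μL → factor 3500/420 = 8.3333
Step 3: 1.65 mL + 3950 μL = 5.6 mL total → factor 5.6/1.65 = 3.3939
Step 4: 15 μL + 2300 μL = 2315 μL total → factor 2315/15 = 154.33
Step 5: 0.85 mL + 2600 μL = 3.45 mL total → factor 3.45/0.85 = 4.0588
Overall dilution factor = 15 × 8.3333 × 3.3939 × 154.33 × 4.0588 = 2.6575 × 10^5
Final = 1.00 mM / 2.6575 × 10^5 = 3.763 × 10^-6 mM = 3.76 nM

3.76 nM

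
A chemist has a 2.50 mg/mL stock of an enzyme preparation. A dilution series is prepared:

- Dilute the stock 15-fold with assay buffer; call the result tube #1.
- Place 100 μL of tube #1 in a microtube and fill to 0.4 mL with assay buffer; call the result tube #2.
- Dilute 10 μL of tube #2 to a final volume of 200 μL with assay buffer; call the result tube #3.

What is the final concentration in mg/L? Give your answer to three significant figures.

Step 1: 15-fold → factor 15
Step 2: 100 μL brought to 0.4 mL → factor 400/100 = 4
Step 3: 10 μL brought to 200 μL → factor 200/10 = 20
Overall dilution factor = 15 × 4 × 20 = 1200
Final = 2.50 mg/mL / 1200 = 0.002083 mg/mL = 2.08 mg/L

2.08 mg/L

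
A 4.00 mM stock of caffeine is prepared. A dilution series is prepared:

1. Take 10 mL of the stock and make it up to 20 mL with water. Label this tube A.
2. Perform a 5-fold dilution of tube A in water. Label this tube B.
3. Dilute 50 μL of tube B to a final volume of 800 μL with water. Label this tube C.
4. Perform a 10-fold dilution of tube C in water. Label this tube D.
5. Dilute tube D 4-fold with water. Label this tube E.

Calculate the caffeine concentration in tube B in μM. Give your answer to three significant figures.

Step 1: 10 mL brought to 20 mL → factor 20/10 = 2
Step 2: 5-fold → factor 5
Dilution factor through tube B = 2 × 5 = 10
[tube B] = 4.00 mM / 10 = 0.4000 mM = 400 μM

400 μM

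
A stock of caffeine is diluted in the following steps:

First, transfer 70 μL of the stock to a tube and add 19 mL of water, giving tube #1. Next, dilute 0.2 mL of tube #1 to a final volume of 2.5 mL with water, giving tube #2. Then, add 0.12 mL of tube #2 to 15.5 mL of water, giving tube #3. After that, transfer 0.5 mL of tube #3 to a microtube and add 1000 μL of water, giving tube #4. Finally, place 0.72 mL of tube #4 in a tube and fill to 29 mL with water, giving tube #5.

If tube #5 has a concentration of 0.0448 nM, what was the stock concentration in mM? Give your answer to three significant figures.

2.40 mM

Step 1: 70 μL + 19 mL = 19070 μL total → factor 19070/70 = 272.43
Step 2: 0.2 mL brought to 2.5 mL → factor 2.5/0.2 = 12.5
Step 3: 0.12 mL + 15.5 mL = 15.62 mL total → factor 15.62/0.12 = 130.17
Step 4: 0.5 mL + 1000 μL = 1.5 mL total → factor 1.5/0.5 = 3
Step 5: 0.72 mL brought to 29 mL → factor 29/0.72 = 40.278
Overall dilution factor = 272.43 × 12.5 × 130.17 × 3 × 40.278 = 5.3561 × 10^7
Stock = 0.0448 nM × 5.3561 × 10^7 = 2.400 × 10^6 nM = 2.40 mM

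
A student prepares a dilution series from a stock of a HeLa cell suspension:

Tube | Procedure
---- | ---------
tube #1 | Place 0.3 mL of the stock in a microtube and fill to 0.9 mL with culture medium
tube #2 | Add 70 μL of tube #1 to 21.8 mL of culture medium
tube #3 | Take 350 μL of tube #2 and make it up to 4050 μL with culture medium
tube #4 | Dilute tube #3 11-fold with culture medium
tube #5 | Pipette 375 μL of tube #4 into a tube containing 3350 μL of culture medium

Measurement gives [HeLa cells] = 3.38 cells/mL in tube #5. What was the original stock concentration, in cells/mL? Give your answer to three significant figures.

Step 1: 0.3 mL brought to 0.9 mL → factor 0.9/0.3 = 3
Step 2: 70 μL + 21.8 mL = 21870 μL total → factor 21870/70 = 312.43
Step 3: 350 μL brought to 4050 μL → factor 4050/350 = 11.571
Step 4: 11-fold → factor 11
Step 5: 375 μL + 3350 μL = 3725 μL total → factor 3725/375 = 9.9333
Overall dilution factor = 3 × 312.43 × 11.571 × 11 × 9.9333 = 1.1851 × 10^6
Stock = 3.38 cells/mL × 1.1851 × 10^6 = 4.01 × 10^6 cells/mL

4.01 × 10^6 cells/mL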